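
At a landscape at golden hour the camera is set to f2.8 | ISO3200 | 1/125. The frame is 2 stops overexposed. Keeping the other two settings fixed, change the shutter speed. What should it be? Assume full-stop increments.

Overexposed by 2 stops → need 2 stops darker.
Shutter speed: 1/125 → 1/250 → 1/500.

1/500s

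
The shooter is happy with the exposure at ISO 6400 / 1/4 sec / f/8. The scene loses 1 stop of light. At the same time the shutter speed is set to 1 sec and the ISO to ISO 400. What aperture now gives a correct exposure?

Scene light: 1 stop darker.
Shutter speed: 1/4 → 1/2 → 1 — 2 stops longer (brighter).
ISO: 6400 → 3200 → 1600 → 800 → 400 — 4 stops lower (darker).
Net so far: 3 stops darker. Aperture: f/8 → f/5.6 → f/4 → f/2.8.

f/2.8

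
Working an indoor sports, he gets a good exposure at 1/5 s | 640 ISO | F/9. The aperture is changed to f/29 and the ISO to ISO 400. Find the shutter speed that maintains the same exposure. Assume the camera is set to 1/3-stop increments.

3.2 s

Aperture: f/9 → f/10 → f/11 → f/13 → f/14 → f/16 → f/18 → f/20 → f/22 → f/25 → f/29 — 3 1/3 stops stopped down (darker).
ISO: 640 → 500 → 400 — 2/3 stop dropped (darker).
Net change so far: 4 stops darker. Offset with the shutter speed: 1/5 → 1/4 → 0.3 → 0.4 → 0.5 → 0.6 → 0.8 → 1 → 1.3 → 1.6 → 2 → 2.5 → 3.2.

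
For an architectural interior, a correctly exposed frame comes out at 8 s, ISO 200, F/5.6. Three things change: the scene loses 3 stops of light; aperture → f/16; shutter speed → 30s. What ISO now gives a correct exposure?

ISO 3200

Scene light: 3 stops darker.
Aperture: f/5.6 → f/8 → f/11 → f/16 — 3 stops stopped down (darker).
Shutter speed: 8 → 15 → 30 — 2 stops slower (brighter).
Net so far: 4 stops darker. ISO: 200 → 400 → 800 → 1600 → 3200.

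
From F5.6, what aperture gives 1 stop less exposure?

Aperture: f/5.6 → f/8 — 1 stop stopped down (darker).

f/8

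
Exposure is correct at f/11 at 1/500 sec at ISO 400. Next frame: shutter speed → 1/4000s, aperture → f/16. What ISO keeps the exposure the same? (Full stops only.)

ISO 6400

Shutter speed: 1/500 → 1/1000 → 1/2000 → 1/4000 — 3 stops faster (darker).
Aperture: f/11 → f/16 — 1 stop narrower (darker).
Net change so far: 4 stops darker. Offset with the ISO: 400 → 800 → 1600 → 3200 → 6400.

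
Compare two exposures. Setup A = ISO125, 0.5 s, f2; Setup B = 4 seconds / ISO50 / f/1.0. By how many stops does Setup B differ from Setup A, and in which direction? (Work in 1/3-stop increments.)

3 2/3 stops brighter

Aperture: f/2 → f/1.8 → f/1.6 → f/1.4 → f/1.2 → f/1.1 → f/1.0 — 2 stops larger aperture (brighter).
Shutter speed: 0.5 → 0.6 → 0.8 → 1 → 1.3 → 1.6 → 2 → 2.5 → 3.2 → 4 — 3 stops longer (brighter).
ISO: 125 → 100 → 80 → 64 → 50 — 1 1/3 stops dropped (darker).
Net: +2 +3 −1 1/3 = +3 2/3 stops.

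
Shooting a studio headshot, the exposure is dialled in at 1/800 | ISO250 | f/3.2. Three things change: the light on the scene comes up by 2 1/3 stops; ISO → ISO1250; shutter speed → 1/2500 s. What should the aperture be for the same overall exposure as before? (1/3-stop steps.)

f/9

Scene light: 2 1/3 stops brighter.
ISO: 250 → 320 → 400 → 500 → 640 → 800 → 1000 → 1250 — 2 1/3 stops higher (brighter).
Shutter speed: 1/800 → 1/1000 → 1/1250 → 1/1600 → 1/2000 → 1/2500 — 1 2/3 stops shorter (darker).
Net so far: 3 stops brighter. Aperture: f/3.2 → f/3.5 → f/4 → f/4.5 → f/5 → f/5.6 → f/6.3 → f/7.1 → f/8 → f/9.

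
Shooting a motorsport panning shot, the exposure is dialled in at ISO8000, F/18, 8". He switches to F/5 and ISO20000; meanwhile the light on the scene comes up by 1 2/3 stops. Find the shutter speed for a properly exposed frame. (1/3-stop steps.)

Scene light: 1 2/3 stops brighter.
Aperture: f/18 → f/16 → f/14 → f/13 → f/11 → f/10 → f/9 → f/8 → f/7.1 → f/6.3 → f/5.6 → f/5 — 3 2/3 stops opened up (brighter).
ISO: 8000 → 10000 → 12800 → 16000 → 20000 — 1 1/3 stops raised (brighter).
Net so far: 6 2/3 stops brighter. Shutter speed: 8 → 6 → 5 → 4 → 3.2 → 2.5 → 2 → 1.6 → 1.3 → 1 → 0.8 → 0.6 → 0.5 → 0.4 → 0.3 → 1/4 → 1/5 → 1/6 → 1/8 → 1/10 → 1/13.

1/13s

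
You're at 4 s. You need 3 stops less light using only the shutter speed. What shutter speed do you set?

1/2s

Shutter speed: 4 → 2 → 1 → 1/2 — 3 stops faster (darker).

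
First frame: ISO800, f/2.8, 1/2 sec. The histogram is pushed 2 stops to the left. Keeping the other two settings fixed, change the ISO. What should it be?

Underexposed by 2 stops → need 2 stops brighter.
ISO: 800 → 1600 → 3200.

ISO 3200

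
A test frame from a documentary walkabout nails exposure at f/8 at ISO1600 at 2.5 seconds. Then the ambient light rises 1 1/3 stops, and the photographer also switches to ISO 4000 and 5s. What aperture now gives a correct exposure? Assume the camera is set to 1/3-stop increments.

f/29

Scene light: 1 1/3 stops brighter.
ISO: 1600 → 2000 → 2500 → 3200 → 4000 — 1 1/3 stops raised (brighter).
Shutter speed: 2.5 → 3.2 → 4 → 5 — 1 stop longer (brighter).
Net so far: 3 2/3 stops brighter. Aperture: f/8 → f/9 → f/10 → f/11 → f/13 → f/14 → f/16 → f/18 → f/20 → f/22 → f/25 → f/29.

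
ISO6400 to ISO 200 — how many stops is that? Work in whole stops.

5 stops

6400 → 3200 → 1600 → 800 → 400 → 200 — count the steps: 5 stops.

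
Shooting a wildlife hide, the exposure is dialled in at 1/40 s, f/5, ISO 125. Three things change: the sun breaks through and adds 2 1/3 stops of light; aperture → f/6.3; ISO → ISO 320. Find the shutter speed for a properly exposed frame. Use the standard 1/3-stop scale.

1/320s

Scene light: 2 1/3 stops brighter.
Aperture: f/5 → f/5.6 → f/6.3 — 2/3 stop narrower (darker).
ISO: 125 → 160 → 200 → 250 → 320 — 1 1/3 stops raised (brighter).
Net so far: 3 stops brighter. Shutter speed: 1/40 → 1/50 → 1/60 → 1/80 → 1/100 → 1/125 → 1/160 → 1/200 → 1/250 → 1/320.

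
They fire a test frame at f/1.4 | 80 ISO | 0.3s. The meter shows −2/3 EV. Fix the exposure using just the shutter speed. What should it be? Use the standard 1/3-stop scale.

0.5 s

Underexposed by 2/3 stop → need 2/3 stop brighter.
Shutter speed: 0.3 → 0.4 → 0.5.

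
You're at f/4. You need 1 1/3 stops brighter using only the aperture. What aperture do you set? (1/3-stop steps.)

Aperture: f/4 → f/3.5 → f/3.2 → f/2.8 → f/2.5 — 1 1/3 stops opened up (brighter).

f/2.5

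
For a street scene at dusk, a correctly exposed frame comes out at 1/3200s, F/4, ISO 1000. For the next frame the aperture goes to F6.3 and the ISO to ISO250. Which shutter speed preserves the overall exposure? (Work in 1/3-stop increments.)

Aperture: f/4 → f/4.5 → f/5 → f/5.6 → f/6.3 — 1 1/3 stops smaller aperture (darker).
ISO: 1000 → 800 → 640 → 500 → 400 → 320 → 250 — 2 stops dropped (darker).
Net change so far: 3 1/3 stops darker. Offset with the shutter speed: 1/3200 → 1/2500 → 1/2000 → 1/1600 → 1/1250 → 1/1000 → 1/800 → 1/640 → 1/500 → 1/400 → 1/320.

1/320s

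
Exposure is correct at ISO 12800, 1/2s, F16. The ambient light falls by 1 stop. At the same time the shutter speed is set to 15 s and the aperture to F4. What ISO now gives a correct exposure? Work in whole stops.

Scene light: 1 stop darker.
Shutter speed: 1/2 → 1 → 2 → 4 → 8 → 15 — 5 stops longer (brighter).
Aperture: f/16 → f/11 → f/8 → f/5.6 → f/4 — 4 stops wider (brighter).
Net so far: 8 stops brighter. ISO: 12800 → 6400 → 3200 → 1600 → 800 → 400 → 200 → 100 → 50.

ISO 50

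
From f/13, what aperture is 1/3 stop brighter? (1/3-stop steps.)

Aperture: f/13 → f/11 — 1/3 stop larger aperture (brighter).

f/11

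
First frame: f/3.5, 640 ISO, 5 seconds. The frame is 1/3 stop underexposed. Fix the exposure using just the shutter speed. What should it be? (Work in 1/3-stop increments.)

Underexposed by 1/3 stop → need 1/3 stop brighter.
Shutter speed: 5 → 6.

6 s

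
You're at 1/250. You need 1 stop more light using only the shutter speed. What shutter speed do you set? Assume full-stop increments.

1/125s

Shutter speed: 1/250 → 1/125 — 1 stop slower (brighter).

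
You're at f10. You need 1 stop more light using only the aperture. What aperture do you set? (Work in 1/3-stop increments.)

Aperture: f/10 → f/9 → f/8 → f/7.1 — 1 stop opened up (brighter).

f/7.1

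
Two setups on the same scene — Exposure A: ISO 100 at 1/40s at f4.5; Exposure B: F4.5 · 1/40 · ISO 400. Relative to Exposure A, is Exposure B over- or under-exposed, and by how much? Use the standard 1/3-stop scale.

2 stops brighter

Aperture: unchanged.
Shutter speed: unchanged.
ISO: 100 → 125 → 160 → 200 → 250 → 320 → 400 — 2 stops higher (brighter).
Net: +2 = +2 stops.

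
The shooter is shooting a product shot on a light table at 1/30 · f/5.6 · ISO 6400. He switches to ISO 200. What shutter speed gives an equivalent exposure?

1 s

ISO: 6400 → 3200 → 1600 → 800 → 400 → 200 — 5 stops dropped (darker).
Need 5 stops brighter from the shutter speed: 1/30 → 1/15 → 1/8 → 1/4 → 1/2 → 1.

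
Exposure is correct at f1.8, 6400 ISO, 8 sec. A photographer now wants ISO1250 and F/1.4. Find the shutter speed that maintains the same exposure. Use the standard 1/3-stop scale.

25 s

ISO: 6400 → 5000 → 4000 → 3200 → 2500 → 2000 → 1600 → 1250 — 2 1/3 stops lower (darker).
Aperture: f/1.8 → f/1.6 → f/1.4 — 2/3 stop wider (brighter).
Net change so far: 1 2/3 stops darker. Offset with the shutter speed: 8 → 10 → 13 → 15 → 20 → 25.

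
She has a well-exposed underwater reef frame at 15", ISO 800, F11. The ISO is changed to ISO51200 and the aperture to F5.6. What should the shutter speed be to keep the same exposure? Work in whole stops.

ISO: 800 → 1600 → 3200 → 6400 → 12800 → 25600 → 51200 — 6 stops raised (brighter).
Aperture: f/11 → f/8 → f/5.6 — 2 stops opened up (brighter).
Net change so far: 8 stops brighter. Offset with the shutter speed: 15 → 8 → 4 → 2 → 1 → 1/2 → 1/4 → 1/8 → 1/15.

1/15s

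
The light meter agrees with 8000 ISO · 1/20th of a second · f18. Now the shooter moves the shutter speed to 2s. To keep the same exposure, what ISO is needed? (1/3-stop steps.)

Shutter speed: 1/20 → 1/15 → 1/13 → 1/10 → 1/8 → 1/6 → 1/5 → 1/4 → 0.3 → 0.4 → 0.5 → 0.6 → 0.8 → 1 → 1.3 → 1.6 → 2 — 5 1/3 stops slower (brighter).
Need 5 1/3 stops darker from the ISO: 8000 → 6400 → 5000 → 4000 → 3200 → 2500 → 2000 → 1600 → 1250 → 1000 → 800 → 640 → 500 → 400 → 320 → 250 → 200.

ISO 200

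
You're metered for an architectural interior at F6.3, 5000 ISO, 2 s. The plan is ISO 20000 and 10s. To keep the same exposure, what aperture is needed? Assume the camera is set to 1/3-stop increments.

ISO: 5000 → 6400 → 8000 → 10000 → 12800 → 16000 → 20000 — 2 stops raised (brighter).
Shutter speed: 2 → 2.5 → 3.2 → 4 → 5 → 6 → 8 → 10 — 2 1/3 stops slower (brighter).
Net change so far: 4 1/3 stops brighter. Offset with the aperture: f/6.3 → f/7.1 → f/8 → f/9 → f/10 → f/11 → f/13 → f/14 → f/16 → f/18 → f/20 → f/22 → f/25 → f/29.

f/29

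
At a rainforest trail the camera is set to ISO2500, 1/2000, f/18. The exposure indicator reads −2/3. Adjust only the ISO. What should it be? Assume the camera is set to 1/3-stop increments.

ISO 4000

Underexposed by 2/3 stop → need 2/3 stop brighter.
ISO: 2500 → 3200 → 4000.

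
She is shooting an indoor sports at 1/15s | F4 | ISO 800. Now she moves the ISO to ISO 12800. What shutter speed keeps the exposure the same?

1/250s

ISO: 800 → 1600 → 3200 → 6400 → 12800 — 4 stops higher (brighter).
Need 4 stops darker from the shutter speed: 1/15 → 1/30 → 1/60 → 1/125 → 1/250.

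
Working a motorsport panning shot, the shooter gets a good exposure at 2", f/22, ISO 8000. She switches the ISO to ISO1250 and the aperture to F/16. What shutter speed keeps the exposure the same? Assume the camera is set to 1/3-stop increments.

ISO: 8000 → 6400 → 5000 → 4000 → 3200 → 2500 → 2000 → 1600 → 1250 — 2 2/3 stops lower (darker).
Aperture: f/22 → f/20 → f/18 → f/16 — 1 stop larger aperture (brighter).
Net change so far: 1 2/3 stops darker. Offset with the shutter speed: 2 → 2.5 → 3.2 → 4 → 5 → 6.

6 s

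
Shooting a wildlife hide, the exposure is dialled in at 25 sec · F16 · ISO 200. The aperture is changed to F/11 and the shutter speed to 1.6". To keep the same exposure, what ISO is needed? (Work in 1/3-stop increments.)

ISO 1600

Aperture: f/16 → f/14 → f/13 → f/11 — 1 stop opened up (brighter).
Shutter speed: 25 → 20 → 15 → 13 → 10 → 8 → 6 → 5 → 4 → 3.2 → 2.5 → 2 → 1.6 — 4 stops shorter (darker).
Net change so far: 3 stops darker. Offset with the ISO: 200 → 250 → 320 → 400 → 500 → 640 → 800 → 1000 → 1250 → 1600.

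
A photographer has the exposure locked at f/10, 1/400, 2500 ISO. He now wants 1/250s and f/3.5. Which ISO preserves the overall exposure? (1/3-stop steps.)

ISO 200

Shutter speed: 1/400 → 1/320 → 1/250 — 2/3 stop longer (brighter).
Aperture: f/10 → f/9 → f/8 → f/7.1 → f/6.3 → f/5.6 → f/5 → f/4.5 → f/4 → f/3.5 — 3 stops larger aperture (brighter).
Net change so far: 3 2/3 stops brighter. Offset with the ISO: 2500 → 2000 → 1600 → 1250 → 1000 → 800 → 640 → 500 → 400 → 320 → 250 → 200.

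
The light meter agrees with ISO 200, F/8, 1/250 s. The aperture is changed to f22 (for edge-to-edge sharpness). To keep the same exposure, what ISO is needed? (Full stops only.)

Aperture: f/8 → f/11 → f/16 → f/22 — 3 stops stopped down (darker).
Need 3 stops brighter from the ISO: 200 → 400 → 800 → 1600.

ISO 1600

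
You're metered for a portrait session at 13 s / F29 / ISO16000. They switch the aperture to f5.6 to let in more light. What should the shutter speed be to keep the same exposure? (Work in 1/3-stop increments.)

Aperture: f/29 → f/25 → f/22 → f/20 → f/18 → f/16 → f/14 → f/13 → f/11 → f/10 → f/9 → f/8 → f/7.1 → f/6.3 → f/5.6 — 4 2/3 stops wider (brighter).
Need 4 2/3 stops darker from the shutter speed: 13 → 10 → 8 → 6 → 5 → 4 → 3.2 → 2.5 → 2 → 1.6 → 1.3 → 1 → 0.8 → 0.6 → 0.5.

0.5 s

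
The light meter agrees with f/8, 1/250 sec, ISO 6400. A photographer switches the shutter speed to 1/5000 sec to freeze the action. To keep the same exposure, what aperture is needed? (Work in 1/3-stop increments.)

f/1.8

Shutter speed: 1/250 → 1/320 → 1/400 → 1/500 → 1/640 → 1/800 → 1/1000 → 1/1250 → 1/1600 → 1/2000 → 1/2500 → 1/3200 → 1/4000 → 1/5000 — 4 1/3 stops faster (darker).
Need 4 1/3 stops brighter from the aperture: f/8 → f/7.1 → f/6.3 → f/5.6 → f/5 → f/4.5 → f/4 → f/3.5 → f/3.2 → f/2.8 → f/2.5 → f/2.2 → f/2 → f/1.8.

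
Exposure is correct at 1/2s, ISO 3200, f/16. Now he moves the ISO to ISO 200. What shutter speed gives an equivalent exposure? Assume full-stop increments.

ISO: 3200 → 1600 → 800 → 400 → 200 — 4 stops dropped (darker).
Need 4 stops brighter from the shutter speed: 1/2 → 1 → 2 → 4 → 8.

8 s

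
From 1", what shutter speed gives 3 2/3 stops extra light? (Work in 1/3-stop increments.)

Shutter speed: 1 → 1.3 → 1.6 → 2 → 2.5 → 3.2 → 4 → 5 → 6 → 8 → 10 → 13 — 3 2/3 stops slower (brighter).

13 s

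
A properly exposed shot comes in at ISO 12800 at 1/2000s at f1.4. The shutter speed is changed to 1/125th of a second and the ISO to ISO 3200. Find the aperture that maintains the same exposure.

Shutter speed: 1/2000 → 1/1000 → 1/500 → 1/250 → 1/125 — 4 stops slower (brighter).
ISO: 12800 → 6400 → 3200 — 2 stops dropped (darker).
Net change so far: 2 stops brighter. Offset with the aperture: f/1.4 → f/2 → f/2.8.

f/2.8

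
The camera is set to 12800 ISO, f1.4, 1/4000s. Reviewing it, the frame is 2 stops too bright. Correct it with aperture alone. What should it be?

f/2.8

Overexposed by 2 stops → need 2 stops darker.
Aperture: f/1.4 → f/2 → f/2.8.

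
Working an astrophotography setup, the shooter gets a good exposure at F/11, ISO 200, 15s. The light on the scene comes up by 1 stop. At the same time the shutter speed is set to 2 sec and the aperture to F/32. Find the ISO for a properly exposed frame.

Scene light: 1 stop brighter.
Shutter speed: 15 → 8 → 4 → 2 — 3 stops shorter (darker).
Aperture: f/11 → f/16 → f/22 → f/32 — 3 stops narrower (darker).
Net so far: 5 stops darker. ISO: 200 → 400 → 800 → 1600 → 3200 → 6400.

ISO 6400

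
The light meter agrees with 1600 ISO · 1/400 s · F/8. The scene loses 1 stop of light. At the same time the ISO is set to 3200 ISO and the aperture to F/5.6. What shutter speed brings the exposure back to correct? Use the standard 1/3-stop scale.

1/800s

Scene light: 1 stop darker.
ISO: 1600 → 2000 → 2500 → 3200 — 1 stop higher (brighter).
Aperture: f/8 → f/7.1 → f/6.3 → f/5.6 — 1 stop wider (brighter).
Net so far: 1 stop brighter. Shutter speed: 1/400 → 1/500 → 1/640 → 1/800.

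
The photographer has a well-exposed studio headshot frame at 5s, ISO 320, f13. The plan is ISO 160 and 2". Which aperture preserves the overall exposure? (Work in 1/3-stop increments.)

f/5.6

ISO: 320 → 250 → 200 → 160 — 1 stop dropped (darker).
Shutter speed: 5 → 4 → 3.2 → 2.5 → 2 — 1 1/3 stops faster (darker).
Net change so far: 2 1/3 stops darker. Offset with the aperture: f/13 → f/11 → f/10 → f/9 → f/8 → f/7.1 → f/6.3 → f/5.6.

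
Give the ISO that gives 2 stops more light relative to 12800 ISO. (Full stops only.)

ISO 51200

ISO: 12800 → 25600 → 51200 — 2 stops raised (brighter).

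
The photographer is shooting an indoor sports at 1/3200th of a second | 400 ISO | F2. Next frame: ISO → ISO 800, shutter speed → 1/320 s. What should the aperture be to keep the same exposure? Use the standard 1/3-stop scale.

ISO: 400 → 500 → 640 → 800 — 1 stop raised (brighter).
Shutter speed: 1/3200 → 1/2500 → 1/2000 → 1/1600 → 1/1250 → 1/1000 → 1/800 → 1/640 → 1/500 → 1/400 → 1/320 — 3 1/3 stops slower (brighter).
Net change so far: 4 1/3 stops brighter. Offset with the aperture: f/2 → f/2.2 → f/2.5 → f/2.8 → f/3.2 → f/3.5 → f/4 → f/4.5 → f/5 → f/5.6 → f/6.3 → f/7.1 → f/8 → f/9.

f/9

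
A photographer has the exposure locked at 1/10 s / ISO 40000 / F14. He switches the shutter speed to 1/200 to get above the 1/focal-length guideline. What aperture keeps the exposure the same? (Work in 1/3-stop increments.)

f/3.2

Shutter speed: 1/10 → 1/13 → 1/15 → 1/20 → 1/25 → 1/30 → 1/40 → 1/50 → 1/60 → 1/80 → 1/100 → 1/125 → 1/160 → 1/200 — 4 1/3 stops faster (darker).
Need 4 1/3 stops brighter from the aperture: f/14 → f/13 → f/11 → f/10 → f/9 → f/8 → f/7.1 → f/6.3 → f/5.6 → f/5 → f/4.5 → f/4 → f/3.5 → f/3.2.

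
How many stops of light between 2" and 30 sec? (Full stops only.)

2 → 4 → 8 → 15 → 30 — count the steps: 4 stops.

4 stops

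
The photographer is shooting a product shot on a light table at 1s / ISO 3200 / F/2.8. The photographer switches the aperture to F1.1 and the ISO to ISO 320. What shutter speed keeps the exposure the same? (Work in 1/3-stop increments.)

1.6 s

Aperture: f/2.8 → f/2.5 → f/2.2 → f/2 → f/1.8 → f/1.6 → f/1.4 → f/1.2 → f/1.1 — 2 2/3 stops wider (brighter).
ISO: 3200 → 2500 → 2000 → 1600 → 1250 → 1000 → 800 → 640 → 500 → 400 → 320 — 3 1/3 stops dropped (darker).
Net change so far: 2/3 stop darker. Offset with the shutter speed: 1 → 1.3 → 1.6.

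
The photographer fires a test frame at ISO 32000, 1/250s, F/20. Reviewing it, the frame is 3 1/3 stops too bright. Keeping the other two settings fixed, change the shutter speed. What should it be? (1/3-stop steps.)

1/2500s

Overexposed by 3 1/3 stops → need 3 1/3 stops darker.
Shutter speed: 1/250 → 1/320 → 1/400 → 1/500 → 1/640 → 1/800 → 1/1000 → 1/1250 → 1/1600 → 1/2000 → 1/2500.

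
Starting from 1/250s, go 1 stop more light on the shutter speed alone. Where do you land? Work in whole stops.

Shutter speed: 1/250 → 1/125 — 1 stop longer (brighter).

1/125s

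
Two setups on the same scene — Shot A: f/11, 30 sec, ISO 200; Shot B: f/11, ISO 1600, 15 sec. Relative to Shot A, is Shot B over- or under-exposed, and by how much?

2 stops brighter

Aperture: unchanged.
Shutter speed: 30 → 15 — 1 stop shorter (darker).
ISO: 200 → 400 → 800 → 1600 — 3 stops raised (brighter).
Net: −1 +3 = +2 stops.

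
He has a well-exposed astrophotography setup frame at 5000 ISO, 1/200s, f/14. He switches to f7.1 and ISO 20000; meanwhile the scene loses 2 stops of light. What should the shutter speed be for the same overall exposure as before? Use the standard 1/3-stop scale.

1/800s

Scene light: 2 stops darker.
Aperture: f/14 → f/13 → f/11 → f/10 → f/9 → f/8 → f/7.1 — 2 stops wider (brighter).
ISO: 5000 → 6400 → 8000 → 10000 → 12800 → 16000 → 20000 — 2 stops raised (brighter).
Net so far: 2 stops brighter. Shutter speed: 1/200 → 1/250 → 1/320 → 1/400 → 1/500 → 1/640 → 1/800.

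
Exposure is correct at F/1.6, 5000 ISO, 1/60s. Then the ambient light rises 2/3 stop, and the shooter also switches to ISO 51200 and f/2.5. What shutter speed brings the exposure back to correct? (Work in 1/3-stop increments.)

1/400s

Scene light: 2/3 stop brighter.
ISO: 5000 → 6400 → 8000 → 10000 → 12800 → 16000 → 20000 → 25600 → 32000 → 40000 → 51200 — 3 1/3 stops higher (brighter).
Aperture: f/1.6 → f/1.8 → f/2 → f/2.2 → f/2.5 — 1 1/3 stops smaller aperture (darker).
Net so far: 2 2/3 stops brighter. Shutter speed: 1/60 → 1/80 → 1/100 → 1/125 → 1/160 → 1/200 → 1/250 → 1/320 → 1/400.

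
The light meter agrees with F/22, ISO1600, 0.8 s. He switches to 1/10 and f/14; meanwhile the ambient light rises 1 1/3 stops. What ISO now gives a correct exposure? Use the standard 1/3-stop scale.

ISO 2000

Scene light: 1 1/3 stops brighter.
Shutter speed: 0.8 → 0.6 → 0.5 → 0.4 → 0.3 → 1/4 → 1/5 → 1/6 → 1/8 → 1/10 — 3 stops shorter (darker).
Aperture: f/22 → f/20 → f/18 → f/16 → f/14 — 1 1/3 stops larger aperture (brighter).
Net so far: 1/3 stop darker. ISO: 1600 → 2000.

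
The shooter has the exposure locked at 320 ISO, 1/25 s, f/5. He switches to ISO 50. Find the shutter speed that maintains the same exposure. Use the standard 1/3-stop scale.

ISO: 320 → 250 → 200 → 160 → 125 → 100 → 80 → 64 → 50 — 2 2/3 stops dropped (darker).
Need 2 2/3 stops brighter from the shutter speed: 1/25 → 1/20 → 1/15 → 1/13 → 1/10 → 1/8 → 1/6 → 1/5 → 1/4.

1/4s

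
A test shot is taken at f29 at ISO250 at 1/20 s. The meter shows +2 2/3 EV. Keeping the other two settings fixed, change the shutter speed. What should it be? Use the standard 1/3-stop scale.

Overexposed by 2 2/3 stops → need 2 2/3 stops darker.
Shutter speed: 1/20 → 1/25 → 1/30 → 1/40 → 1/50 → 1/60 → 1/80 → 1/100 → 1/125.

1/125s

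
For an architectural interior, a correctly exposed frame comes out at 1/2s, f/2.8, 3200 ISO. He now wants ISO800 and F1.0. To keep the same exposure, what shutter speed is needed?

ISO: 3200 → 1600 → 800 — 2 stops dropped (darker).
Aperture: f/2.8 → f/2 → f/1.4 → f/1.0 — 3 stops wider (brighter).
Net change so far: 1 stop brighter. Offset with the shutter speed: 1/2 → 1/4.

1/4s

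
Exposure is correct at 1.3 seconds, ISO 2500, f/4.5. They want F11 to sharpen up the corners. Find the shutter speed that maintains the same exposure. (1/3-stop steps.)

8 s

Aperture: f/4.5 → f/5 → f/5.6 → f/6.3 → f/7.1 → f/8 → f/9 → f/10 → f/11 — 2 2/3 stops smaller aperture (darker).
Need 2 2/3 stops brighter from the shutter speed: 1.3 → 1.6 → 2 → 2.5 → 3.2 → 4 → 5 → 6 → 8.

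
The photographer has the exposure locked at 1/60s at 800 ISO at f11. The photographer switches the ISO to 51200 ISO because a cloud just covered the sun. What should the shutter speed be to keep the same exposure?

1/4000s

ISO: 800 → 1600 → 3200 → 6400 → 12800 → 25600 → 51200 — 6 stops higher (brighter).
Need 6 stops darker from the shutter speed: 1/60 → 1/125 → 1/250 → 1/500 → 1/1000 → 1/2000 → 1/4000.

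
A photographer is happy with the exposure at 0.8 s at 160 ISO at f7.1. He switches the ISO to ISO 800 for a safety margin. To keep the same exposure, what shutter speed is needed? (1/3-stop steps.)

ISO: 160 → 200 → 250 → 320 → 400 → 500 → 640 → 800 — 2 1/3 stops higher (brighter).
Need 2 1/3 stops darker from the shutter speed: 0.8 → 0.6 → 0.5 → 0.4 → 0.3 → 1/4 → 1/5 → 1/6.

1/6s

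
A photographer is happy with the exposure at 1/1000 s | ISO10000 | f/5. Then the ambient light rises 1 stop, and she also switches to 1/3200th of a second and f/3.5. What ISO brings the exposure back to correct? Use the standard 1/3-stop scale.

ISO 8000

Scene light: 1 stop brighter.
Shutter speed: 1/1000 → 1/1250 → 1/1600 → 1/2000 → 1/2500 → 1/3200 — 1 2/3 stops shorter (darker).
Aperture: f/5 → f/4.5 → f/4 → f/3.5 — 1 stop opened up (brighter).
Net so far: 1/3 stop brighter. ISO: 10000 → 8000.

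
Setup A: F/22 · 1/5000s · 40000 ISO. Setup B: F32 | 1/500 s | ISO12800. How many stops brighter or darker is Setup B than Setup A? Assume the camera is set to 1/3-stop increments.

Aperture: f/22 → f/25 → f/29 → f/32 — 1 stop smaller aperture (darker).
Shutter speed: 1/5000 → 1/4000 → 1/3200 → 1/2500 → 1/2000 → 1/1600 → 1/1250 → 1/1000 → 1/800 → 1/640 → 1/500 — 3 1/3 stops slower (brighter).
ISO: 40000 → 32000 → 25600 → 20000 → 16000 → 12800 — 1 2/3 stops lower (darker).
Net: −1 +3 1/3 −1 2/3 = +2/3 stops.

2/3 stop brighter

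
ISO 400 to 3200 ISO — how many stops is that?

400 → 800 → 1600 → 3200 — count the steps: 3 stops.

3 stops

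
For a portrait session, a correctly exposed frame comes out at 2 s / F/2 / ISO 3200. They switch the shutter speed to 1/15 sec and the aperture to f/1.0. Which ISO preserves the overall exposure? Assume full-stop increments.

Shutter speed: 2 → 1 → 1/2 → 1/4 → 1/8 → 1/15 — 5 stops shorter (darker).
Aperture: f/2 → f/1.4 → f/1.0 — 2 stops wider (brighter).
Net change so far: 3 stops darker. Offset with the ISO: 3200 → 6400 → 12800 → 25600.

ISO 25600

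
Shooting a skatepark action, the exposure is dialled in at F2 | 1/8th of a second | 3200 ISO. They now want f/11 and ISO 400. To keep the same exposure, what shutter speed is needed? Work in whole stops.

30 s

Aperture: f/2 → f/2.8 → f/4 → f/5.6 → f/8 → f/11 — 5 stops stopped down (darker).
ISO: 3200 → 1600 → 800 → 400 — 3 stops dropped (darker).
Net change so far: 8 stops darker. Offset with the shutter speed: 1/8 → 1/4 → 1/2 → 1 → 2 → 4 → 8 → 15 → 30.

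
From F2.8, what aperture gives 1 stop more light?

f/2

Aperture: f/2.8 → f/2 — 1 stop larger aperture (brighter).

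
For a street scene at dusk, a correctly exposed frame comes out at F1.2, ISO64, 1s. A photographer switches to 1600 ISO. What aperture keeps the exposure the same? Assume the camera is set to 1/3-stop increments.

f/6.3

ISO: 64 → 80 → 100 → 125 → 160 → 200 → 250 → 320 → 400 → 500 → 640 → 800 → 1000 → 1250 → 1600 — 4 2/3 stops raised (brighter).
Need 4 2/3 stops darker from the aperture: f/1.2 → f/1.4 → f/1.6 → f/1.8 → f/2 → f/2.2 → f/2.5 → f/2.8 → f/3.2 → f/3.5 → f/4 → f/4.5 → f/5 → f/5.6 → f/6.3.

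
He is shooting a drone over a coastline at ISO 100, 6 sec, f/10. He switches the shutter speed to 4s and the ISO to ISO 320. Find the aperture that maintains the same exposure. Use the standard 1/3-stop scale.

f/14

Shutter speed: 6 → 5 → 4 — 2/3 stop shorter (darker).
ISO: 100 → 125 → 160 → 200 → 250 → 320 — 1 2/3 stops raised (brighter).
Net change so far: 1 stop brighter. Offset with the aperture: f/10 → f/11 → f/13 → f/14.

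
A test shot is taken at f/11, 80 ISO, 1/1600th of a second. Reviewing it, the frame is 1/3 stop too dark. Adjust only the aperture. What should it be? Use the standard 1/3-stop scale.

f/10

Underexposed by 1/3 stop → need 1/3 stop brighter.
Aperture: f/11 → f/10.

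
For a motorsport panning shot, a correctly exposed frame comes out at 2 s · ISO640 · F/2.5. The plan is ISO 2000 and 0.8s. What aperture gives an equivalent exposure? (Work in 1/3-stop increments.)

ISO: 640 → 800 → 1000 → 1250 → 1600 → 2000 — 1 2/3 stops raised (brighter).
Shutter speed: 2 → 1.6 → 1.3 → 1 → 0.8 — 1 1/3 stops faster (darker).
Net change so far: 1/3 stop brighter. Offset with the aperture: f/2.5 → f/2.8.

f/2.8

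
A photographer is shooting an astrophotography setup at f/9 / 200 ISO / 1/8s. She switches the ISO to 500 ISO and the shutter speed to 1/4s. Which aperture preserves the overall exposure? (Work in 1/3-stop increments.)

ISO: 200 → 250 → 320 → 400 → 500 — 1 1/3 stops higher (brighter).
Shutter speed: 1/8 → 1/6 → 1/5 → 1/4 — 1 stop longer (brighter).
Net change so far: 2 1/3 stops brighter. Offset with the aperture: f/9 → f/10 → f/11 → f/13 → f/14 → f/16 → f/18 → f/20.

f/20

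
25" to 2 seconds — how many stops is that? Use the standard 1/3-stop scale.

25 → 20 → 15 → 13 → 10 → 8 → 6 → 5 → 4 → 3.2 → 2.5 → 2 — count the steps: 11 third-stops = 3 2/3 stops.

3 2/3 stops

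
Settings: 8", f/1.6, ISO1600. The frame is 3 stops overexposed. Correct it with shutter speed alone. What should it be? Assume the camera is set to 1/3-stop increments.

1 s

Overexposed by 3 stops → need 3 stops darker.
Shutter speed: 8 → 6 → 5 → 4 → 3.2 → 2.5 → 2 → 1.6 → 1.3 → 1.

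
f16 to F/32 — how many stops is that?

f/16 → f/22 → f/32 — count the steps: 2 stops.

2 stops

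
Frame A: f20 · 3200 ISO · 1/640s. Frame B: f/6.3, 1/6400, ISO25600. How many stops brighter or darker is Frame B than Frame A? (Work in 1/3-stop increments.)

Aperture: f/20 → f/18 → f/16 → f/14 → f/13 → f/11 → f/10 → f/9 → f/8 → f/7.1 → f/6.3 — 3 1/3 stops wider (brighter).
Shutter speed: 1/640 → 1/800 → 1/1000 → 1/1250 → 1/1600 → 1/2000 → 1/2500 → 1/3200 → 1/4000 → 1/5000 → 1/6400 — 3 1/3 stops shorter (darker).
ISO: 3200 → 4000 → 5000 → 6400 → 8000 → 10000 → 12800 → 16000 → 20000 → 25600 — 3 stops higher (brighter).
Net: +3 1/3 −3 1/3 +3 = +3 stops.

3 stops brighter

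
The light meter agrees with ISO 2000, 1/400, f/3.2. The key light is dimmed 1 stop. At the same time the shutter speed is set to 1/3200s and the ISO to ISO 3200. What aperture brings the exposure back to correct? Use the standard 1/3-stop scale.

Scene light: 1 stop darker.
Shutter speed: 1/400 → 1/500 → 1/640 → 1/800 → 1/1000 → 1/1250 → 1/1600 → 1/2000 → 1/2500 → 1/3200 — 3 stops shorter (darker).
ISO: 2000 → 2500 → 3200 — 2/3 stop raised (brighter).
Net so far: 3 1/3 stops darker. Aperture: f/3.2 → f/2.8 → f/2.5 → f/2.2 → f/2 → f/1.8 → f/1.6 → f/1.4 → f/1.2 → f/1.1 → f/1.0.

f/1.0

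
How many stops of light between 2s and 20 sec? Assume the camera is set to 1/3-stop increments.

2 → 2.5 → 3.2 → 4 → 5 → 6 → 8 → 10 → 13 → 15 → 20 — count the steps: 10 third-stops = 3 1/3 stops.

3 1/3 stops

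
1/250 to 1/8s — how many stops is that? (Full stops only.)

1/250 → 1/125 → 1/60 → 1/30 → 1/15 → 1/8 — count the steps: 5 stops.

5 stops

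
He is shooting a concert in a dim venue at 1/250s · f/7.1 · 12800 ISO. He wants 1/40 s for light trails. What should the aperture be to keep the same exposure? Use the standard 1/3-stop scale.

f/18

Shutter speed: 1/250 → 1/200 → 1/160 → 1/125 → 1/100 → 1/80 → 1/60 → 1/50 → 1/40 — 2 2/3 stops longer (brighter).
Need 2 2/3 stops darker from the aperture: f/7.1 → f/8 → f/9 → f/10 → f/11 → f/13 → f/14 → f/16 → f/18.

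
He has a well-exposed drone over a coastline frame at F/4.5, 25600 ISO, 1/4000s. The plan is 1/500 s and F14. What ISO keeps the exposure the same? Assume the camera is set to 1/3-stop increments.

Shutter speed: 1/4000 → 1/3200 → 1/2500 → 1/2000 → 1/1600 → 1/1250 → 1/1000 → 1/800 → 1/640 → 1/500 — 3 stops slower (brighter).
Aperture: f/4.5 → f/5 → f/5.6 → f/6.3 → f/7.1 → f/8 → f/9 → f/10 → f/11 → f/13 → f/14 — 3 1/3 stops narrower (darker).
Net change so far: 1/3 stop darker. Offset with the ISO: 25600 → 32000.

ISO 32000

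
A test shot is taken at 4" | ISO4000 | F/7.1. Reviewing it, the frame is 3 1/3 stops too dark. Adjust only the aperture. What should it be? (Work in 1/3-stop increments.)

Underexposed by 3 1/3 stops → need 3 1/3 stops brighter.
Aperture: f/7.1 → f/6.3 → f/5.6 → f/5 → f/4.5 → f/4 → f/3.5 → f/3.2 → f/2.8 → f/2.5 → f/2.2.

f/2.2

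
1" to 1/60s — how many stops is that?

1 → 1/2 → 1/4 → 1/8 → 1/15 → 1/30 → 1/60 — count the steps: 6 stops.

6 stops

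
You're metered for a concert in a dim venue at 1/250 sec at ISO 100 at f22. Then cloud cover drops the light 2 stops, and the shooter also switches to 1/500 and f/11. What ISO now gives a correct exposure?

ISO 200

Scene light: 2 stops darker.
Shutter speed: 1/250 → 1/500 — 1 stop shorter (darker).
Aperture: f/22 → f/16 → f/11 — 2 stops larger aperture (brighter).
Net so far: 1 stop darker. ISO: 100 → 200.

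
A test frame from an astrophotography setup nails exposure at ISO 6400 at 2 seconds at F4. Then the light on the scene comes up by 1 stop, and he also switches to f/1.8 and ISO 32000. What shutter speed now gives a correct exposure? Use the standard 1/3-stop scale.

1/25s

Scene light: 1 stop brighter.
Aperture: f/4 → f/3.5 → f/3.2 → f/2.8 → f/2.5 → f/2.2 → f/2 → f/1.8 — 2 1/3 stops larger aperture (brighter).
ISO: 6400 → 8000 → 10000 → 12800 → 16000 → 20000 → 25600 → 32000 — 2 1/3 stops higher (brighter).
Net so far: 5 2/3 stops brighter. Shutter speed: 2 → 1.6 → 1.3 → 1 → 0.8 → 0.6 → 0.5 → 0.4 → 0.3 → 1/4 → 1/5 → 1/6 → 1/8 → 1/10 → 1/13 → 1/15 → 1/20 → 1/25.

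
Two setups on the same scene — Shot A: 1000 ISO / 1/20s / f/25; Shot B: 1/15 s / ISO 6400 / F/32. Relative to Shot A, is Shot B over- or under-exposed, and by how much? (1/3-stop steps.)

Aperture: f/25 → f/29 → f/32 — 2/3 stop stopped down (darker).
Shutter speed: 1/20 → 1/15 — 1/3 stop slower (brighter).
ISO: 1000 → 1250 → 1600 → 2000 → 2500 → 3200 → 4000 → 5000 → 6400 — 2 2/3 stops higher (brighter).
Net: −2/3 +1/3 +2 2/3 = +2 1/3 stops.

2 1/3 stops brighter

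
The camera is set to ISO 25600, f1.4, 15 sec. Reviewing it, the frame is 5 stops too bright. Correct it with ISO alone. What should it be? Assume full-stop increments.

ISO 800

Overexposed by 5 stops → need 5 stops darker.
ISO: 25600 → 12800 → 6400 → 3200 → 1600 → 800.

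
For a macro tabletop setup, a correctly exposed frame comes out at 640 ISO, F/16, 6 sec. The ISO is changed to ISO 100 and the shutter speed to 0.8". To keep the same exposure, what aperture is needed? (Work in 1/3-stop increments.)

ISO: 640 → 500 → 400 → 320 → 250 → 200 → 160 → 125 → 100 — 2 2/3 stops lower (darker).
Shutter speed: 6 → 5 → 4 → 3.2 → 2.5 → 2 → 1.6 → 1.3 → 1 → 0.8 — 3 stops faster (darker).
Net change so far: 5 2/3 stops darker. Offset with the aperture: f/16 → f/14 → f/13 → f/11 → f/10 → f/9 → f/8 → f/7.1 → f/6.3 → f/5.6 → f/5 → f/4.5 → f/4 → f/3.5 → f/3.2 → f/2.8 → f/2.5 → f/2.2.

f/2.2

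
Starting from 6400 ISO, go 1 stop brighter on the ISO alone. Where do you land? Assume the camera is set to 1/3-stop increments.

ISO 12800

ISO: 6400 → 8000 → 10000 → 12800 — 1 stop higher (brighter).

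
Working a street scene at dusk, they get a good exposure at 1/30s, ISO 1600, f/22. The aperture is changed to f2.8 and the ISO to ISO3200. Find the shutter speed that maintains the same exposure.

Aperture: f/22 → f/16 → f/11 → f/8 → f/5.6 → f/4 → f/2.8 — 6 stops opened up (brighter).
ISO: 1600 → 3200 — 1 stop raised (brighter).
Net change so far: 7 stops brighter. Offset with the shutter speed: 1/30 → 1/60 → 1/125 → 1/250 → 1/500 → 1/1000 → 1/2000 → 1/4000.

1/4000s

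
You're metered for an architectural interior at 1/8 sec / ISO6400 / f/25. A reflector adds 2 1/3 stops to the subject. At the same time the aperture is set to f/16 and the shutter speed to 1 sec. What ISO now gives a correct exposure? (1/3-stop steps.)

ISO 64

Scene light: 2 1/3 stops brighter.
Aperture: f/25 → f/22 → f/20 → f/18 → f/16 — 1 1/3 stops opened up (brighter).
Shutter speed: 1/8 → 1/6 → 1/5 → 1/4 → 0.3 → 0.4 → 0.5 → 0.6 → 0.8 → 1 — 3 stops longer (brighter).
Net so far: 6 2/3 stops brighter. ISO: 6400 → 5000 → 4000 → 3200 → 2500 → 2000 → 1600 → 1250 → 1000 → 800 → 640 → 500 → 400 → 320 → 250 → 200 → 160 → 125 → 100 → 80 → 64.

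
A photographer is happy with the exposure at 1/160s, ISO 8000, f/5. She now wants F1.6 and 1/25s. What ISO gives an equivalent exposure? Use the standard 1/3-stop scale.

Aperture: f/5 → f/4.5 → f/4 → f/3.5 → f/3.2 → f/2.8 → f/2.5 → f/2.2 → f/2 → f/1.8 → f/1.6 — 3 1/3 stops opened up (brighter).
Shutter speed: 1/160 → 1/125 → 1/100 → 1/80 → 1/60 → 1/50 → 1/40 → 1/30 → 1/25 — 2 2/3 stops slower (brighter).
Net change so far: 6 stops brighter. Offset with the ISO: 8000 → 6400 → 5000 → 4000 → 3200 → 2500 → 2000 → 1600 → 1250 → 1000 → 800 → 640 → 500 → 400 → 320 → 250 → 200 → 160 → 125.

ISO 125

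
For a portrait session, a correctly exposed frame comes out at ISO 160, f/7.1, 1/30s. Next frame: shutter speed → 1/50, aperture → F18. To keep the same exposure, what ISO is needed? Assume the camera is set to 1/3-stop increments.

Shutter speed: 1/30 → 1/40 → 1/50 — 2/3 stop shorter (darker).
Aperture: f/7.1 → f/8 → f/9 → f/10 → f/11 → f/13 → f/14 → f/16 → f/18 — 2 2/3 stops stopped down (darker).
Net change so far: 3 1/3 stops darker. Offset with the ISO: 160 → 200 → 250 → 320 → 400 → 500 → 640 → 800 → 1000 → 1250 → 1600.

ISO 1600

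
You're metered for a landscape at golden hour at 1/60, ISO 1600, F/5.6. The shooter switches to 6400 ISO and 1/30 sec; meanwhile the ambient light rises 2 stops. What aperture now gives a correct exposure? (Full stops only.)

Scene light: 2 stops brighter.
ISO: 1600 → 3200 → 6400 — 2 stops raised (brighter).
Shutter speed: 1/60 → 1/30 — 1 stop slower (brighter).
Net so far: 5 stops brighter. Aperture: f/5.6 → f/8 → f/11 → f/16 → f/22 → f/32.

f/32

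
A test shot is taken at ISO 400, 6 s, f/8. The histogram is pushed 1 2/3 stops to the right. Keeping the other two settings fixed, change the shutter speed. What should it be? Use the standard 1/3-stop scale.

Overexposed by 1 2/3 stops → need 1 2/3 stops darker.
Shutter speed: 6 → 5 → 4 → 3.2 → 2.5 → 2.

2 s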